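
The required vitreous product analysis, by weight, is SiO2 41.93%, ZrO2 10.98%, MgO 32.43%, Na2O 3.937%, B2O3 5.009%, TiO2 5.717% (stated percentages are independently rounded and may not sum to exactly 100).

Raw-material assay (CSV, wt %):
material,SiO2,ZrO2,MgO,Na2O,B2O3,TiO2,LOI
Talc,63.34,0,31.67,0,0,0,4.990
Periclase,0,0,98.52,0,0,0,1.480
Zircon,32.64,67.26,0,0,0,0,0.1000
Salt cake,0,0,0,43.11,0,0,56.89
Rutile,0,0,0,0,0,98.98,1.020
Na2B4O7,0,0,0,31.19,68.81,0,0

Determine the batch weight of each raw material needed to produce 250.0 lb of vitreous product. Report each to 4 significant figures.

The intermediate values appear rounded to 4 significant figures in the working. The working math keeps full precision all the way through. Every reported number takes just one rounding. The derived quantities, which include glass mass, the totals, the six compositions, LOI, the yield, are carried at full float precision, exactly as shown in the question or the answer, starting from the weights on 250.0 lb of glass.
Per-oxide target masses for 250.0 lb vitreous product:
  SiO2: 41.93% × 250.0 = 104.8 lb
  ZrO2: 10.98% × 250.0 = 27.45 lb
  MgO: 32.43% × 250.0 = 81.08 lb
  Na2O: 3.937% × 250.0 = 9.842 lb
  B2O3: 5.009% × 250.0 = 12.52 lb
  TiO2: 5.717% × 250.0 = 14.29 lb
Verifying the oxide balance working from each reported weight, on the stated basis (oxide sums agree with the targets within answer rounding):
  SiO2: 144.5·0.6334 + 40.81·0.3264 = 104.8 lb (target 104.8 lb)
  ZrO2: 40.81·0.6726 = 27.45 lb (target 27.45 lb)
  MgO: 144.5·0.3167 + 35.85·0.9852 = 81.08 lb (target 81.08 lb)
  Na2O: 9.664·0.4311 + 18.20·0.3119 = 9.843 lb (target 9.842 lb)
  B2O3: 18.20·0.6881 = 12.52 lb (target 12.52 lb)
  TiO2: 14.44·0.9898 = 14.29 lb (target 14.29 lb)
Mass balance on the glass: Σ batch − LOI loss = 250.0 lb (summing oxide targets gives 250.0 lb; basis as stated: 250.0 lb — differing by rounding only).
Total batch = Σ batch = 263.5 lb; loss to ignition Σ batch·LOI = 13.43 lb; as yield: glass ÷ batch → 94.90%.

Batch per 250.0 lb vitreous product:
  Talc: 144.5 lb
  Periclase: 35.85 lb
  Zircon: 40.81 lb
  Salt cake: 9.664 lb
  Rutile: 14.44 lb
  Na2B4O7: 18.20 lb
Total batch = 263.5 lb; LOI loss = 13.43 lb; yield = 94.90%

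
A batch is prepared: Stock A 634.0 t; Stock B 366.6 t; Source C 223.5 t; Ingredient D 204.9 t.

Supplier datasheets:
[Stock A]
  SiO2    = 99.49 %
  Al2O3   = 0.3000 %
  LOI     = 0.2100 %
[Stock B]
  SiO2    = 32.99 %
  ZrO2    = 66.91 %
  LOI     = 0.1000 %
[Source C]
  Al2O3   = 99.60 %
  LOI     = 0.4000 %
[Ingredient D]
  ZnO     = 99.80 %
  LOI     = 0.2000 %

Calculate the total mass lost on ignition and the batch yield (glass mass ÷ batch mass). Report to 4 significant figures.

LOI loss = 3.002 t; glass = 1426 t; yield = 99.79%

The whole derivation maintains full precision at all times — the intermediate values are displayed rounded off to 4 significant figures within the worked lines. Exactly one rounding goes into every reported value. Derived quantities, including glass mass, yield, totals, the four compositions, LOI, are carried using the weight values on 1426 t of glass in full precision, exactly as shown in problem or answer.
Each material's LOI contribution:
  Stock A: 634.0 × 0.002100 = 1.331 t
  Stock B: 366.6 × 0.001000 = 0.3666 t
  Source C: 223.5 × 0.004000 = 0.8940 t
  Ingredient D: 204.9 × 0.002000 = 0.4098 t
Total LOI = 3.002 t
Glass = batch − LOI = 1429 − 3.002 = 1426 t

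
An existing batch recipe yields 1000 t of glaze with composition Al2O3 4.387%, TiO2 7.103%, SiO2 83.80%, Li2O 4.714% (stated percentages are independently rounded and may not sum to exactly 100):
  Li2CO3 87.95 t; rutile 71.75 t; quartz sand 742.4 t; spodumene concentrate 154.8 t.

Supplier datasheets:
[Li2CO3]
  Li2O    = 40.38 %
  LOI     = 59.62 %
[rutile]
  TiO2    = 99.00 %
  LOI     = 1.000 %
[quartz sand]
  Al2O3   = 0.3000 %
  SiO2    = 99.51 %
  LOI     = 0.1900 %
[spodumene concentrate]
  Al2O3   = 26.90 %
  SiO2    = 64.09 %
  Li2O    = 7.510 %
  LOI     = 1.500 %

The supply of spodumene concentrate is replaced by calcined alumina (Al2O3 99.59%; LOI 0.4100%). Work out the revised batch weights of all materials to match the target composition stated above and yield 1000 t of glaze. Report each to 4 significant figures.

Each numeric step keeps full precision through the solve; values along the way are displayed (rounded to 4 significant digits) as written. Each reported value undergoes a single rounding. All derived quantities, which include ignition loss, totals, four oxide percentages, the yield, net glass mass, are carried in full precision, as quoted within question or answer, from the weighed amounts for 1000 t of glass.
Target oxide masses per 1000 t glaze:
  Al2O3: 4.387% × 1000 = 43.87 t
  TiO2: 7.103% × 1000 = 71.03 t
  SiO2: 83.80% × 1000 = 838.0 t
  Li2O: 4.714% × 1000 = 47.14 t
Balance tally, oxide-wise, using the reported weights, under the basis named above (sum by sum, the targets are met within answer rounding):
  Al2O3: 842.1·0.003000 + 41.51·0.9959 = 43.87 t (target 43.87 t)
  TiO2: 71.75·0.9900 = 71.03 t (target 71.03 t)
  SiO2: 842.1·0.9951 = 838.0 t (target 838.0 t)
  Li2O: 116.7·0.4038 = 47.12 t (target 47.14 t)
Auditing the glass mass value: total batch − LOI = 1000 t (targets for the oxides total 1000 t; with the basis standing at 1000 t — rounding explains the deltas).
Batch total: Σ batch = 1072 t; LOI loss = Σ batch·LOI = 72.06 t; yield, glass over the total, = 93.28%.

Revised batch per 1000 t glaze:
  Li2CO3: 116.7 t
  rutile: 71.75 t
  quartz sand: 842.1 t
  calcined alumina: 41.51 t
Total batch = 1072 t; LOI loss = 72.06 t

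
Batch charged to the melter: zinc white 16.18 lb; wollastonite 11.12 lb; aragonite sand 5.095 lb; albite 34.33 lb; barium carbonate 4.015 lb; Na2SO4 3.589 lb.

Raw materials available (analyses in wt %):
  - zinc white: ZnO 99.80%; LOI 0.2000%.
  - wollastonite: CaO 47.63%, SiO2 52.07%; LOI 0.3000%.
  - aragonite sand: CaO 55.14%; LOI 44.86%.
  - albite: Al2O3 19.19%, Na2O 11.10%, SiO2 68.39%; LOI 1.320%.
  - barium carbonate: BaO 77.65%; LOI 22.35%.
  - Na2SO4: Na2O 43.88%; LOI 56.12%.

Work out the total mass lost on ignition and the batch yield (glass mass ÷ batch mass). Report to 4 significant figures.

Mid-chain values appear (rounded to 4 significant digits) in the printout; the working math holds full precision at every stage — each reported result is rounded once only — derived quantities, which include the totals, ignition loss, the six compositions, the yield, glass mass, are computed at full float precision, as given in question or answer, from the batch weights at 68.61 lb of glass.
Material-by-material LOI:
  zinc white: 16.18 × 0.002000 = 0.03236 lb
  wollastonite: 11.12 × 0.003000 = 0.03336 lb
  aragonite sand: 5.095 × 0.4486 = 2.286 lb
  albite: 34.33 × 0.01320 = 0.4532 lb
  barium carbonate: 4.015 × 0.2235 = 0.8974 lb
  Na2SO4: 3.589 × 0.5612 = 2.014 lb
Total LOI = 5.716 lb
Glass = batch − LOI = 74.33 − 5.716 = 68.61 lb

LOI loss = 5.716 lb; glass = 68.61 lb; yield = 92.31%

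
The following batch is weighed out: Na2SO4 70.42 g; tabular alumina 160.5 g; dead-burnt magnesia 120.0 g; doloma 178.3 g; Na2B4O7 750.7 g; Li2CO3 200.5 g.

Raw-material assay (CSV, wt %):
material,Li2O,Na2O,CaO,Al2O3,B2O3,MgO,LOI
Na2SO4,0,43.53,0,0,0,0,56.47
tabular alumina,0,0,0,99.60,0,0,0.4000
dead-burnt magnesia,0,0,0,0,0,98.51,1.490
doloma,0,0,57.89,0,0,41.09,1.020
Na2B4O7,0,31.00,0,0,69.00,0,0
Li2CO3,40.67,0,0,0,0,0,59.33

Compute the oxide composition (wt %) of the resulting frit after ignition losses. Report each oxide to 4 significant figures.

Working values are shown rounded off to 4 significant figures alongside each step; each numeric step holds exact precision in all steps; each reported figure sees exactly one rounding — all derived quantities, which include LOI, yield, glass mass, the totals, the six compositions, are carried in full float precision, as set out in the question or the answer, from the batch weights for 1317 g of glass.
What the batch supplies per oxide:
  Li2O: 200.5·0.4067 = 81.54 g
  Na2O: 70.42·0.4353 + 750.7·0.3100 = 263.4 g
  CaO: 178.3·0.5789 = 103.2 g
  Al2O3: 160.5·0.9960 = 159.9 g
  B2O3: 750.7·0.6900 = 518.0 g
  MgO: 120.0·0.9851 + 178.3·0.4109 = 191.5 g
LOI: 70.42·0.5647 + 160.5·0.004000 + 120.0·0.01490 + 178.3·0.01020 + 200.5·0.5933 = 163.0 g
Resulting glass, batch − LOI: 1480 − 163.0 = 1317 g (matching Σ of the oxides)
each oxide over glass, ×100, is wt %

Glass mass = 1317 g (batch 1480 − LOI 163.0).
Composition: Li2O 6.189%, Na2O 19.99%, CaO 7.835%, Al2O3 12.13%, B2O3 39.32%, MgO 14.53%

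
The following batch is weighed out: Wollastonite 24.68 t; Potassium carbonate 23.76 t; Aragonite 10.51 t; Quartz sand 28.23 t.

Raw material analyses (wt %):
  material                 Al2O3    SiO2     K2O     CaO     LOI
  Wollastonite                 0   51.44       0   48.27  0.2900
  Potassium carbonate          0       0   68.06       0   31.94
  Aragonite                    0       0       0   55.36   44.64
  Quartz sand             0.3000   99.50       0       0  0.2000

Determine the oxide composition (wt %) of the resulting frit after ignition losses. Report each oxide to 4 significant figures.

Glass mass = 74.77 t (batch 87.18 − LOI 12.41).
Composition: Al2O3 0.1133%, SiO2 54.55%, K2O 21.63%, CaO 23.71%

Rounding to 4 significant figures applies to every intermediate as printed. All arithmetic runs at full float precision end to end; a single rounding completes each reported number. The derived quantities, including totals, the four compositions, LOI, yield, net glass mass, are computed starting from the weights per 74.77 t of glass in full precision, exactly as printed in problem or answer.
Delivered oxide masses:
  Al2O3: 28.23·0.003000 = 0.08469 t
  SiO2: 24.68·0.5144 + 28.23·0.9950 = 40.78 t
  K2O: 23.76·0.6806 = 16.17 t
  CaO: 24.68·0.4827 + 10.51·0.5536 = 17.73 t
LOI: 24.68·0.002900 + 23.76·0.3194 + 10.51·0.4464 + 28.23·0.002000 = 12.41 t
batch − LOI leaves glass = 87.18 − 12.41 = 74.77 t (matching Σ of the oxides)
percent by weight: oxide/glass ×100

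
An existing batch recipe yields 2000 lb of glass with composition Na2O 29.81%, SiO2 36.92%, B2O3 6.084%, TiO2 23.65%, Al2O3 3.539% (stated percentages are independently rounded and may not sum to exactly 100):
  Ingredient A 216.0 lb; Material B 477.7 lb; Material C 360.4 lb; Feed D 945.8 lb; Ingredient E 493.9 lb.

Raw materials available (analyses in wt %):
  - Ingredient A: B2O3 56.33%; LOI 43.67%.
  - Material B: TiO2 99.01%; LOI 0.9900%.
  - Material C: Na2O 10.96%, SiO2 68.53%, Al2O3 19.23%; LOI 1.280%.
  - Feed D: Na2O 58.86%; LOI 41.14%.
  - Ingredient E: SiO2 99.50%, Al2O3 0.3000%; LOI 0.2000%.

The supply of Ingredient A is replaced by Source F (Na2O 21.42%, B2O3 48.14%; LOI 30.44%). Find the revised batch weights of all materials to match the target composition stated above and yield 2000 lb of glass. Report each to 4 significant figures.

The intermediate values are printed rounded to four significant figures within the worked lines. Every computation holds full float precision from start to finish; exactly one rounding is applied to each reported result — the derived quantities are recomputed from the batch weights on 2000 lb of glass at exact precision (the yield, five oxide percentages, ignition loss, glass mass, totals), precisely as stated by the problem or answer text.
Oxide-by-oxide targets in 2000 lb glass:
  Na2O: 29.81% × 2000 = 596.2 lb
  SiO2: 36.92% × 2000 = 738.4 lb
  B2O3: 6.084% × 2000 = 121.7 lb
  TiO2: 23.65% × 2000 = 473.0 lb
  Al2O3: 3.539% × 2000 = 70.78 lb
Balance tally, oxide-wise, with the batch weights as given, at the basis given (delivered sums recover each target inside rounding margins):
  Na2O: 252.8·0.2142 + 360.4·0.1096 + 853.8·0.5886 = 596.2 lb (target 596.2 lb)
  SiO2: 360.4·0.6853 + 493.9·0.9950 = 738.4 lb (target 738.4 lb)
  B2O3: 252.8·0.4814 = 121.7 lb (target 121.7 lb)
  TiO2: 477.7·0.9901 = 473.0 lb (target 473.0 lb)
  Al2O3: 360.4·0.1923 + 493.9·0.003000 = 70.79 lb (target 70.78 lb)
Auditing the glass mass value: batch total minus LOI = 2000 lb (the targets, summed, come to 2000 lb; basis as stated: 2000 lb — a pure rounding effect).
Adding the batch up: Σ batch = 2439 lb; LOI loss = Σ batch·LOI = 438.5 lb; as yield: glass ÷ batch → 82.02%.

Revised batch per 2000 lb glass:
  Source F: 252.8 lb
  Material B: 477.7 lb
  Material C: 360.4 lb
  Feed D: 853.8 lb
  Ingredient E: 493.9 lb
Total batch = 2439 lb; LOI loss = 438.5 lb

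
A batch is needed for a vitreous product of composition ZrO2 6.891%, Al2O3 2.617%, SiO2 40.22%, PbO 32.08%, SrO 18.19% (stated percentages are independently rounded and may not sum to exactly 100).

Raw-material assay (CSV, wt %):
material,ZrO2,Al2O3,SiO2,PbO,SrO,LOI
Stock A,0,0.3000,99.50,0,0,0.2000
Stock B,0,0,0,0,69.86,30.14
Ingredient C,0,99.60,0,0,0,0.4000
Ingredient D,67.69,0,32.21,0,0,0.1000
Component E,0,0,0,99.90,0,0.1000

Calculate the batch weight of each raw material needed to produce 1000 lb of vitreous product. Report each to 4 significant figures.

Batch per 1000 lb vitreous product:
  Stock A: 371.3 lb
  Stock B: 260.4 lb
  Ingredient C: 25.16 lb
  Ingredient D: 101.8 lb
  Component E: 321.1 lb
Total batch = 1080 lb; LOI loss = 79.75 lb; yield = 92.61%

Working values are displayed, with 4-significant-digit rounding, within the worked lines — every computation carries full precision all the way through; a single rounding completes each reported value; the derived quantities, which include the totals, the yield, LOI, the five compositions, net glass mass, are recomputed in full float precision, precisely as stated by the problem or the answer, from the weighed amounts for 1000 lb of glass.
Target masses of each oxide per 1000 lb vitreous product:
  ZrO2: 6.891% × 1000 = 68.91 lb
  Al2O3: 2.617% × 1000 = 26.17 lb
  SiO2: 40.22% × 1000 = 402.2 lb
  PbO: 32.08% × 1000 = 320.8 lb
  SrO: 18.19% × 1000 = 181.9 lb
Mass-balance tally per oxide from the weights as reported, at the basis given (sums match the target masses net of answer rounding effects):
  ZrO2: 101.8·0.6769 = 68.91 lb (target 68.91 lb)
  Al2O3: 371.3·0.003000 + 25.16·0.9960 = 26.17 lb (target 26.17 lb)
  SiO2: 371.3·0.9950 + 101.8·0.3221 = 402.2 lb (target 402.2 lb)
  PbO: 321.1·0.9990 = 320.8 lb (target 320.8 lb)
  SrO: 260.4·0.6986 = 181.9 lb (target 181.9 lb)
Glass-mass sanity pass: the batch minus its LOI: 1000 lb (summing oxide targets gives 1000 lb; against the stated basis, 1000 lb — gaps are rounding artifacts).
Whole-batch sum: Σ batch = 1080 lb; LOI loss = Σ batch·LOI = 79.75 lb; glass ÷ batch gives a yield of 92.61%.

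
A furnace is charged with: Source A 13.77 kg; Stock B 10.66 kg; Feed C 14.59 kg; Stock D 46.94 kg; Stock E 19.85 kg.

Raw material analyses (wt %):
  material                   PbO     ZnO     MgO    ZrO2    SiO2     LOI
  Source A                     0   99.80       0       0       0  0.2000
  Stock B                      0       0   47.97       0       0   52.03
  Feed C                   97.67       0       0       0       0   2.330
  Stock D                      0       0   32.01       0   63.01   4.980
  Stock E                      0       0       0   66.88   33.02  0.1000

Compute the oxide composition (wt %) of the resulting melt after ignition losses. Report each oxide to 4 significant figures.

Rounding to 4 significant figures applies to every mid-chain value as shown; all internal work maintains full float precision in all steps. Every reported figure is rounded a single time; derived quantities, including glass mass, totals, the five compositions, yield, LOI, are recomputed from the weighed amounts at 97.54 kg of glass at full precision as set out in the question or the answer.
Delivered oxide masses:
  PbO: 14.59·0.9767 = 14.25 kg
  ZnO: 13.77·0.9980 = 13.74 kg
  MgO: 10.66·0.4797 + 46.94·0.3201 = 20.14 kg
  ZrO2: 19.85·0.6688 = 13.28 kg
  SiO2: 46.94·0.6301 + 19.85·0.3302 = 36.13 kg
LOI: 13.77·0.002000 + 10.66·0.5203 + 14.59·0.02330 + 46.94·0.04980 + 19.85·0.001000 = 8.271 kg
The glass mass, total less LOI, = 105.8 − 8.271 = 97.54 kg (matching Σ of the oxides)
oxide / glass × 100 gives the wt %

Glass mass = 97.54 kg (batch 105.8 − LOI 8.271).
Composition: PbO 14.61%, ZnO 14.09%, MgO 20.65%, ZrO2 13.61%, SiO2 37.04%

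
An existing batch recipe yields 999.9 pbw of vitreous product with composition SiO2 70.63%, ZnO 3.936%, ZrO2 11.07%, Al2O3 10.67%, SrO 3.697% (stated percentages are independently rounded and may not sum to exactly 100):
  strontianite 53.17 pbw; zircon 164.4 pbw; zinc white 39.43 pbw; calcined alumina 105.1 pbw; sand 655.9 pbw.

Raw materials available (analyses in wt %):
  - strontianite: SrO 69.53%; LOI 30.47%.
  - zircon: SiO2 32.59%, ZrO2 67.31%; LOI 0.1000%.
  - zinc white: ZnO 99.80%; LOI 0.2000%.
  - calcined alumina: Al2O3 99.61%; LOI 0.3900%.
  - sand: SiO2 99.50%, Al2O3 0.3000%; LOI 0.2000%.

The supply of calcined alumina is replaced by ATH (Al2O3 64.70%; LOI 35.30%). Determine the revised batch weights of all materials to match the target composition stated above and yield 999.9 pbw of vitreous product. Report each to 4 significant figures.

Intermediates are shown, rounded to four significant figures, on the page. All internal work carries full float precision in every operation — each reported figure is rounded a single time. All derived quantities are computed at exact precision (the totals, five oxide percentages, the yield, LOI, glass mass) using the weight values for 999.9 pbw of glass, as given in the question or the answer.
Oxide-by-oxide targets in 999.9 pbw vitreous product:
  SiO2: 70.63% × 999.9 = 706.2 pbw
  ZnO: 3.936% × 999.9 = 39.36 pbw
  ZrO2: 11.07% × 999.9 = 110.7 pbw
  Al2O3: 10.67% × 999.9 = 106.7 pbw
  SrO: 3.697% × 999.9 = 36.97 pbw
Sums-versus-targets review using the reported weights, at the basis given (delivered sums recover each target net of answer rounding effects):
  SiO2: 164.4·0.3259 + 655.9·0.9950 = 706.2 pbw (target 706.2 pbw)
  ZnO: 39.43·0.9980 = 39.35 pbw (target 39.36 pbw)
  ZrO2: 164.4·0.6731 = 110.7 pbw (target 110.7 pbw)
  Al2O3: 161.9·0.6470 + 655.9·0.003000 = 106.7 pbw (target 106.7 pbw)
  SrO: 53.17·0.6953 = 36.97 pbw (target 36.97 pbw)
Mass balance on the glass: batch Σ − ignition loss = 999.9 pbw (oxide target masses add up to 999.9 pbw; stated basis 999.9 pbw — rounding explains the deltas).
Batch grand total — Σ batch = 1075 pbw; loss to ignition Σ batch·LOI = 74.91 pbw; glass ÷ batch gives a yield of 93.03%.

Revised batch per 999.9 pbw vitreous product:
  strontianite: 53.17 pbw
  zircon: 164.4 pbw
  zinc white: 39.43 pbw
  ATH: 161.9 pbw
  sand: 655.9 pbw
Total batch = 1075 pbw; LOI loss = 74.91 pbw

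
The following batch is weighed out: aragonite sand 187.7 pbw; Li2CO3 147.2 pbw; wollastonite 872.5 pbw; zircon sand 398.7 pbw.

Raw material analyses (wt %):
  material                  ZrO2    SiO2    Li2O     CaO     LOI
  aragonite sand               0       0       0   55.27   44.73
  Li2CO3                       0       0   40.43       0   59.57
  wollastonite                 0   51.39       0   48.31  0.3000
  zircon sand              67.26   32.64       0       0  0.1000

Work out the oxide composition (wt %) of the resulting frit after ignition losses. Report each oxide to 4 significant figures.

Glass mass = 1431 pbw (batch 1606 − LOI 174.7).
Composition: ZrO2 18.73%, SiO2 40.41%, Li2O 4.158%, CaO 36.69%

Each numeric step keeps full float precision all the way through — intermediates are displayed rounded to four significant figures when written out — a single rounding yields every reported result — all derived quantities are rebuilt in full float precision (glass mass, LOI, the yield, the four compositions, totals) starting from the weights on 1431 pbw of glass as quoted within the question or the answer.
Per-oxide mass from batch:
  ZrO2: 398.7·0.6726 = 268.2 pbw
  SiO2: 872.5·0.5139 + 398.7·0.3264 = 578.5 pbw
  Li2O: 147.2·0.4043 = 59.51 pbw
  CaO: 187.7·0.5527 + 872.5·0.4831 = 525.2 pbw
LOI: 187.7·0.4473 + 147.2·0.5957 + 872.5·0.003000 + 398.7·0.001000 = 174.7 pbw
Net of LOI, the glass mass = 1606 − 174.7 = 1431 pbw (equal to the oxide-mass sum)
percent by weight: oxide/glass ×100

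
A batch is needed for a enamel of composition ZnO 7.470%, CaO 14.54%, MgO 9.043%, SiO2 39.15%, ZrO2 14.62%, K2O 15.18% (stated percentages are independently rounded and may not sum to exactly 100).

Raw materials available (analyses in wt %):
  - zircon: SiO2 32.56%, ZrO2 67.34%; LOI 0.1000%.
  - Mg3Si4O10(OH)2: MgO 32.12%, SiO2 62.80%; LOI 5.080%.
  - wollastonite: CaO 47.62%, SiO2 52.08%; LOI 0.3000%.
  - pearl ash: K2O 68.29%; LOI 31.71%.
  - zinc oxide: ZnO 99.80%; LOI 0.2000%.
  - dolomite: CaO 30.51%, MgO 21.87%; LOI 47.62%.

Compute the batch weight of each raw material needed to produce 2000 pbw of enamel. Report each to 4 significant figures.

The intermediate values are rounded to four significant figures wherever printed; each numeric step holds exact precision from start to finish — every reported value is rounded exactly once; derived quantities, including the totals, the six compositions, yield, glass mass, ignition loss, are rebuilt from the weighed amounts for 2000 pbw of glass in exact precision as quoted within the question or the answer.
Oxide mass targets, per 2000 pbw enamel:
  ZnO: 7.470% × 2000 = 149.4 pbw
  CaO: 14.54% × 2000 = 290.8 pbw
  MgO: 9.043% × 2000 = 180.9 pbw
  SiO2: 39.15% × 2000 = 783.0 pbw
  ZrO2: 14.62% × 2000 = 292.4 pbw
  K2O: 15.18% × 2000 = 303.6 pbw
Verifying the oxide balance working from each reported weight, versus the basis set out (sums match the target masses modulo rounding of the values):
  ZnO: 149.7·0.9980 = 149.4 pbw (target 149.4 pbw)
  CaO: 585.4·0.4762 + 39.44·0.3051 = 290.8 pbw (target 290.8 pbw)
  MgO: 536.2·0.3212 + 39.44·0.2187 = 180.9 pbw (target 180.9 pbw)
  SiO2: 434.2·0.3256 + 536.2·0.6280 + 585.4·0.5208 = 783.0 pbw (target 783.0 pbw)
  ZrO2: 434.2·0.6734 = 292.4 pbw (target 292.4 pbw)
  K2O: 444.6·0.6829 = 303.6 pbw (target 303.6 pbw)
Glass-mass sanity pass: whole batch net of LOI = 2000 pbw (targets for the oxides total 2000 pbw; stated basis 2000 pbw — differing by rounding only).
Batch grand total — Σ batch = 2190 pbw; Σ batch·LOI gives LOI loss = 189.5 pbw; yield: glass divided by total = 91.35%.

Batch per 2000 pbw enamel:
  zircon: 434.2 pbw
  Mg3Si4O10(OH)2: 536.2 pbw
  wollastonite: 585.4 pbw
  pearl ash: 444.6 pbw
  zinc oxide: 149.7 pbw
  dolomite: 39.44 pbw
Total batch = 2190 pbw; LOI loss = 189.5 pbw; yield = 91.35%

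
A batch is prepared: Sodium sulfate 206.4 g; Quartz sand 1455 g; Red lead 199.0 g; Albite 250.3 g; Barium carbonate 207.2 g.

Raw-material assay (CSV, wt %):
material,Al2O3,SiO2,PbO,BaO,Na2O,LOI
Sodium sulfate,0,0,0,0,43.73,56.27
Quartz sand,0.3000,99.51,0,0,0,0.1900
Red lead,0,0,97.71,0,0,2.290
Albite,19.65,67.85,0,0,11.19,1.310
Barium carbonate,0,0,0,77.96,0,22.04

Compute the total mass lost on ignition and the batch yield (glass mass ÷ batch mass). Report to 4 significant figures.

LOI loss = 172.4 g; glass = 2145 g; yield = 92.56%

Every computation maintains full float precision in all steps — the intermediate values are shown (rounded to 4 significant figures) alongside each step; every reported result is rounded only once. All derived quantities are computed in full float precision (the yield, the totals, net glass mass, the five compositions, LOI) from the batch weights for 2145 g of glass as set out in problem or answer.
Each material's LOI contribution:
  Sodium sulfate: 206.4 × 0.5627 = 116.1 g
  Quartz sand: 1455 × 0.001900 = 2.764 g
  Red lead: 199.0 × 0.02290 = 4.557 g
  Albite: 250.3 × 0.01310 = 3.279 g
  Barium carbonate: 207.2 × 0.2204 = 45.67 g
Total LOI = 172.4 g
Glass = batch − LOI = 2318 − 172.4 = 2145 g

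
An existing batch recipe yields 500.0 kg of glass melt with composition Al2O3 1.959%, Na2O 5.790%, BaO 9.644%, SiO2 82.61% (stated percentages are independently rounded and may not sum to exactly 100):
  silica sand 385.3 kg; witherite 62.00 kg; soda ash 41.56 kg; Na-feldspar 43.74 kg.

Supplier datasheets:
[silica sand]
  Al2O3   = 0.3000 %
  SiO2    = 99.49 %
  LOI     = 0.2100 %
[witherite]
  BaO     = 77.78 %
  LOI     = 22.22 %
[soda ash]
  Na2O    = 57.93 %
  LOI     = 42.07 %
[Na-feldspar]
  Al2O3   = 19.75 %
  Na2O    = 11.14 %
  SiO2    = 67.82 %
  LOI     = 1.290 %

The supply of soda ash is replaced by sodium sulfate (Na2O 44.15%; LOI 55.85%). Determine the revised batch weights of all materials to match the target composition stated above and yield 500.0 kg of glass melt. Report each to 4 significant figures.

All internal work runs at full float precision in all steps. Values along the way are displayed rounded off to 4 significant digits within the worked lines — each reported result is rounded exactly once. All derived quantities, including four oxide percentages, net glass mass, totals, LOI, yield, are computed from the weighed amounts per 500.0 kg of glass in full precision, as they appear in the problem or answer text.
Oxide-by-oxide targets in 500.0 kg glass melt:
  Al2O3: 1.959% × 500.0 = 9.795 kg
  Na2O: 5.790% × 500.0 = 28.95 kg
  BaO: 9.644% × 500.0 = 48.22 kg
  SiO2: 82.61% × 500.0 = 413.0 kg
Per-oxide balance check with the batch weights as given, against the basis in use (delivered sums recover each target within answer rounding):
  Al2O3: 385.3·0.003000 + 43.74·0.1975 = 9.795 kg (target 9.795 kg)
  Na2O: 54.53·0.4415 + 43.74·0.1114 = 28.95 kg (target 28.95 kg)
  BaO: 62.00·0.7778 = 48.22 kg (target 48.22 kg)
  SiO2: 385.3·0.9949 + 43.74·0.6782 = 413.0 kg (target 413.0 kg)
Glass-mass bookkeeping: total charge less LOI = 500.0 kg (oxide target masses add up to 500.0 kg; with the basis standing at 500.0 kg — rounding explains the deltas).
Adding the batch up: Σ batch = 545.6 kg; ignition loss, Σ(batch × LOI) = 45.60 kg; yield: glass divided by total = 91.64%.

Revised batch per 500.0 kg glass melt:
  silica sand: 385.3 kg
  witherite: 62.00 kg
  sodium sulfate: 54.53 kg
  Na-feldspar: 43.74 kg
Total batch = 545.6 kg; LOI loss = 45.60 kg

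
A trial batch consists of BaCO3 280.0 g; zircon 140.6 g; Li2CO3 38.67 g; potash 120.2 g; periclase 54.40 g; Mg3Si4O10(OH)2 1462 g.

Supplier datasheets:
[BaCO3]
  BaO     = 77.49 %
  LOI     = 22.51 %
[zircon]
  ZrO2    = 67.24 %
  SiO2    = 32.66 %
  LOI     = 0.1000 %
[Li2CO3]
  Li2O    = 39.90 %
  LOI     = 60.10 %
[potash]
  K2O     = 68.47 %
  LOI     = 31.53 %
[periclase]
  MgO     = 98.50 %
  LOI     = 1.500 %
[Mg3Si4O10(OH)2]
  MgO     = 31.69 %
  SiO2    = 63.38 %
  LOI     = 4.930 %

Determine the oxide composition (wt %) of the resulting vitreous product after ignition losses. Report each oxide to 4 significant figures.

The working math carries full precision at every stage. The intermediate values appear rounded to 4 significant digits across the worked steps. Every reported figure is rounded exactly once; the derived quantities, which include ignition loss, net glass mass, totals, yield, six oxide percentages, are rebuilt in full precision, as given in the question or the answer, using the weight values on 1899 g of glass.
Mass of each oxide from the mix:
  BaO: 280.0·0.7749 = 217.0 g
  Li2O: 38.67·0.3990 = 15.43 g
  ZrO2: 140.6·0.6724 = 94.54 g
  MgO: 54.40·0.9850 + 1462·0.3169 = 516.9 g
  SiO2: 140.6·0.3266 + 1462·0.6338 = 972.5 g
  K2O: 120.2·0.6847 = 82.30 g
LOI: 280.0·0.2251 + 140.6·0.001000 + 38.67·0.6010 + 120.2·0.3153 + 54.40·0.01500 + 1462·0.04930 = 197.2 g
Resulting glass, batch − LOI: 2096 − 197.2 = 1899 g (= Σ oxide masses)
percent share: oxide ÷ glass, ×100

Glass mass = 1899 g (batch 2096 − LOI 197.2).
Composition: BaO 11.43%, Li2O 0.8126%, ZrO2 4.979%, MgO 27.22%, SiO2 51.22%, K2O 4.335%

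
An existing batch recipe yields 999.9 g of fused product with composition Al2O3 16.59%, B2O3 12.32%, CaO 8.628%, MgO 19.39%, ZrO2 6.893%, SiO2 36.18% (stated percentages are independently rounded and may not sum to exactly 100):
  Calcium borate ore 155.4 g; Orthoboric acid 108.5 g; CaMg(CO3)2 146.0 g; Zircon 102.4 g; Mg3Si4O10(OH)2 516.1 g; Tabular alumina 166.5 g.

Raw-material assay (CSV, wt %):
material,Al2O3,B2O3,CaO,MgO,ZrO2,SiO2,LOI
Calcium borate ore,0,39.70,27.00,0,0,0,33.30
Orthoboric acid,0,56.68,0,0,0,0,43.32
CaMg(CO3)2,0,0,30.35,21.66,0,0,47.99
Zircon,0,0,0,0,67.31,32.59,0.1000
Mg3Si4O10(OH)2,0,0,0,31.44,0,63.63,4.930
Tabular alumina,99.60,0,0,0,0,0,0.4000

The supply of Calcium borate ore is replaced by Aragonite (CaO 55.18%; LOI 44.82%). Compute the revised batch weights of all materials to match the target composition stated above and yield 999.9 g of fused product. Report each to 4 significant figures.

Intermediates are printed (rounded to 4 significant digits) across the worked steps. All internal work runs at full precision through the solve — every reported value sees exactly one rounding — all derived quantities are carried using the weight values for 999.9 g of glass at full precision (yield, net glass mass, LOI, totals, the six compositions), exactly as shown in question or answer.
Target masses of each oxide per 999.9 g fused product:
  Al2O3: 16.59% × 999.9 = 165.9 g
  B2O3: 12.32% × 999.9 = 123.2 g
  CaO: 8.628% × 999.9 = 86.27 g
  MgO: 19.39% × 999.9 = 193.9 g
  ZrO2: 6.893% × 999.9 = 68.92 g
  SiO2: 36.18% × 999.9 = 361.8 g
Balance tally, oxide-wise, with the batch weights as given, relative to the basis at hand (every target is met by its sum modulo rounding of the values):
  Al2O3: 166.5·0.9960 = 165.8 g (target 165.9 g)
  B2O3: 217.3·0.5668 = 123.2 g (target 123.2 g)
  CaO: 76.05·0.5518 + 146.0·0.3035 = 86.28 g (target 86.27 g)
  MgO: 146.0·0.2166 + 516.1·0.3144 = 193.9 g (target 193.9 g)
  ZrO2: 102.4·0.6731 = 68.93 g (target 68.92 g)
  SiO2: 102.4·0.3259 + 516.1·0.6363 = 361.8 g (target 361.8 g)
Mass balance on the glass: batch total minus LOI = 999.9 g (the targets, summed, come to 999.9 g; the stated basis being 999.9 g — deltas are rounding alone).
Summing the batch: Σ batch = 1224 g; Σ batch·LOI gives LOI loss = 224.5 g; the yield ratio, glass ÷ batch: 81.66%.

Revised batch per 999.9 g fused product:
  Aragonite: 76.05 g
  Orthoboric acid: 217.3 g
  CaMg(CO3)2: 146.0 g
  Zircon: 102.4 g
  Mg3Si4O10(OH)2: 516.1 g
  Tabular alumina: 166.5 g
Total batch = 1224 g; LOI loss = 224.5 g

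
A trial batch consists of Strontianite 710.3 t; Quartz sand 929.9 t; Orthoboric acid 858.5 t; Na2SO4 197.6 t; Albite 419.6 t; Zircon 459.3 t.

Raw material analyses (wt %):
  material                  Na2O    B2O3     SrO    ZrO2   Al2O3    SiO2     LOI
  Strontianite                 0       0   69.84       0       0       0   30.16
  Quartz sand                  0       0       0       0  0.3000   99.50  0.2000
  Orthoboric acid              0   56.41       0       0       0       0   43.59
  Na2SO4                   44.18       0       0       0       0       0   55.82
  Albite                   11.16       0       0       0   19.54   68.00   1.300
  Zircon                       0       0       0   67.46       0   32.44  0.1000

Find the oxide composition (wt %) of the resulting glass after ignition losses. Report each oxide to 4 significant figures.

Glass mass = 2869 t (batch 3575 − LOI 706.5).
Composition: Na2O 4.676%, B2O3 16.88%, SrO 17.29%, ZrO2 10.80%, Al2O3 2.955%, SiO2 47.39%

Each numeric step maintains full float precision through the solve; in-progress results appear with 4-significant-figure rounding in the working. Every reported value takes a single rounding — derived quantities, including the six compositions, totals, glass mass, ignition loss, the yield, are recomputed using the weight values for 2869 t of glass in full float precision, exactly as shown in problem or answer.
Oxide masses out of the charge:
  Na2O: 197.6·0.4418 + 419.6·0.1116 = 134.1 t
  B2O3: 858.5·0.5641 = 484.3 t
  SrO: 710.3·0.6984 = 496.1 t
  ZrO2: 459.3·0.6746 = 309.8 t
  Al2O3: 929.9·0.003000 + 419.6·0.1954 = 84.78 t
  SiO2: 929.9·0.9950 + 419.6·0.6800 + 459.3·0.3244 = 1360 t
LOI: 710.3·0.3016 + 929.9·0.002000 + 858.5·0.4359 + 197.6·0.5582 + 419.6·0.01300 + 459.3·0.001000 = 706.5 t
Glass mass = batch − LOI = 3575 − 706.5 = 2869 t (matching Σ of the oxides)
each oxide over glass, ×100, is wt %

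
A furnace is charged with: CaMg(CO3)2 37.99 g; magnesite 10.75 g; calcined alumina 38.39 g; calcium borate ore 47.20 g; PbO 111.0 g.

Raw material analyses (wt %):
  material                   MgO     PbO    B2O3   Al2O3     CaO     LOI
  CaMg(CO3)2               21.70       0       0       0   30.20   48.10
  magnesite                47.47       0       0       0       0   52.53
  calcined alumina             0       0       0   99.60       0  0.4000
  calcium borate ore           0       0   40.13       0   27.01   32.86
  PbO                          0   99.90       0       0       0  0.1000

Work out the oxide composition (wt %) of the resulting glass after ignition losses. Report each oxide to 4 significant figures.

The whole derivation carries exact precision through the solve. Working values are displayed, with 4-significant-figure rounding, within the worked lines. Each reported result takes exactly one rounding — derived quantities are carried in exact precision (ignition loss, the yield, net glass mass, the totals, the five compositions) from the batch weights for 205.6 g of glass as given in the question or the answer.
Delivered oxide masses:
  MgO: 37.99·0.2170 + 10.75·0.4747 = 13.35 g
  PbO: 111.0·0.9990 = 110.9 g
  B2O3: 47.20·0.4013 = 18.94 g
  Al2O3: 38.39·0.9960 = 38.24 g
  CaO: 37.99·0.3020 + 47.20·0.2701 = 24.22 g
LOI: 37.99·0.4810 + 10.75·0.5253 + 38.39·0.004000 + 47.20·0.3286 + 111.0·0.001000 = 39.69 g
Glass = total batch minus LOI = 245.3 − 39.69 = 205.6 g (consistent with Σ oxide mass)
wt % = oxide mass / glass mass × 100

Glass mass = 205.6 g (batch 245.3 − LOI 39.69).
Composition: MgO 6.491%, PbO 53.93%, B2O3 9.211%, Al2O3 18.59%, CaO 11.78%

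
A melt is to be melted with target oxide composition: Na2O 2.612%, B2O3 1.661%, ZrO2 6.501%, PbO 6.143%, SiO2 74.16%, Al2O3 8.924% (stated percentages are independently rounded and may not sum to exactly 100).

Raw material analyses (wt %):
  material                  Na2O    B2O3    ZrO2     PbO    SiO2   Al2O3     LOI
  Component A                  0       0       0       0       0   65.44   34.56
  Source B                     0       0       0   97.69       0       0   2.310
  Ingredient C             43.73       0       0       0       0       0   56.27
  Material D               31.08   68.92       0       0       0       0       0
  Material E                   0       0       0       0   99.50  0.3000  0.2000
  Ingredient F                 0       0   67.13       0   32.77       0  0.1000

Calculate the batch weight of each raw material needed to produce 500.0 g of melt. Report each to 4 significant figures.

Batch per 500.0 g melt:
  Component A: 66.55 g
  Source B: 31.44 g
  Ingredient C: 21.30 g
  Material D: 12.05 g
  Material E: 356.7 g
  Ingredient F: 48.42 g
Total batch = 536.5 g; LOI loss = 36.47 g; yield = 93.20%

Every computation keeps exact precision at each step. Values along the way are printed rounded to four significant figures within the worked lines — a single rounding yields every reported result. Derived quantities (the yield, six oxide percentages, the totals, ignition loss, net glass mass) are carried using the weight values for 500.0 g of glass at full float precision precisely as stated by the question or the answer.
Per-oxide target masses for 500.0 g melt:
  Na2O: 2.612% × 500.0 = 13.06 g
  B2O3: 1.661% × 500.0 = 8.305 g
  ZrO2: 6.501% × 500.0 = 32.51 g
  PbO: 6.143% × 500.0 = 30.72 g
  SiO2: 74.16% × 500.0 = 370.8 g
  Al2O3: 8.924% × 500.0 = 44.62 g
Checking each oxide sum with the batch weights as given, at the basis given (target by target, the sums agree once rounding is allowed for):
  Na2O: 21.30·0.4373 + 12.05·0.3108 = 13.06 g (target 13.06 g)
  B2O3: 12.05·0.6892 = 8.305 g (target 8.305 g)
  ZrO2: 48.42·0.6713 = 32.50 g (target 32.51 g)
  PbO: 31.44·0.9769 = 30.71 g (target 30.72 g)
  SiO2: 356.7·0.9950 + 48.42·0.3277 = 370.8 g (target 370.8 g)
  Al2O3: 66.55·0.6544 + 356.7·0.003000 = 44.62 g (target 44.62 g)
Glass-mass sanity pass: total charge less LOI = 500.0 g (targets for the oxides total 500.0 g; stated basis 500.0 g — gaps are rounding artifacts).
Total batch = Σ batch = 536.5 g; the LOI term Σ batch·LOI equals 36.47 g; the yield ratio, glass ÷ batch: 93.20%.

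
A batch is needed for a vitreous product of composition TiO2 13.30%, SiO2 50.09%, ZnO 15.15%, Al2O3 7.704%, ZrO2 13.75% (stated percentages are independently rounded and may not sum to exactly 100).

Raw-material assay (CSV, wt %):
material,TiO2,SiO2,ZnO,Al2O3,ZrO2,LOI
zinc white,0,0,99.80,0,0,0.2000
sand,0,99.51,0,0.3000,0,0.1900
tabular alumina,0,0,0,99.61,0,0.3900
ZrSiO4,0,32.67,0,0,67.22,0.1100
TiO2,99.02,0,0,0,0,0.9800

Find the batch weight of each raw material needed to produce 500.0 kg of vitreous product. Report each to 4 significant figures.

All internal work carries full precision from first step to last. Values along the way appear rounded to 4 significant digits when written out — a single rounding completes each reported value; derived quantities, including net glass mass, LOI, the yield, the totals, five oxide percentages, are recomputed using the weight values at 500.0 kg of glass at exact precision, exactly as shown in question or answer.
Oxide-by-oxide targets in 500.0 kg vitreous product:
  TiO2: 13.30% × 500.0 = 66.50 kg
  SiO2: 50.09% × 500.0 = 250.4 kg
  ZnO: 15.15% × 500.0 = 75.75 kg
  Al2O3: 7.704% × 500.0 = 38.52 kg
  ZrO2: 13.75% × 500.0 = 68.75 kg
A balance pass over the oxides, given the weights on record, at the basis given (target by target, the sums agree net of answer rounding effects):
  TiO2: 67.16·0.9902 = 66.50 kg (target 66.50 kg)
  SiO2: 218.1·0.9951 + 102.3·0.3267 = 250.5 kg (target 250.4 kg)
  ZnO: 75.90·0.9980 = 75.75 kg (target 75.75 kg)
  Al2O3: 218.1·0.003000 + 38.01·0.9961 = 38.52 kg (target 38.52 kg)
  ZrO2: 102.3·0.6722 = 68.77 kg (target 68.75 kg)
Glass-mass sanity pass: batch Σ − ignition loss = 500.0 kg (the Σ of target masses is 500.0 kg; versus the stated basis of 500.0 kg — any gap is answer rounding).
Total batch = Σ batch = 501.5 kg; Σ batch·LOI gives LOI loss = 1.485 kg; yield, glass over the total, = 99.70%.

Batch per 500.0 kg vitreous product:
  zinc white: 75.90 kg
  sand: 218.1 kg
  tabular alumina: 38.01 kg
  ZrSiO4: 102.3 kg
  TiO2: 67.16 kg
Total batch = 501.5 kg; LOI loss = 1.485 kg; yield = 99.70%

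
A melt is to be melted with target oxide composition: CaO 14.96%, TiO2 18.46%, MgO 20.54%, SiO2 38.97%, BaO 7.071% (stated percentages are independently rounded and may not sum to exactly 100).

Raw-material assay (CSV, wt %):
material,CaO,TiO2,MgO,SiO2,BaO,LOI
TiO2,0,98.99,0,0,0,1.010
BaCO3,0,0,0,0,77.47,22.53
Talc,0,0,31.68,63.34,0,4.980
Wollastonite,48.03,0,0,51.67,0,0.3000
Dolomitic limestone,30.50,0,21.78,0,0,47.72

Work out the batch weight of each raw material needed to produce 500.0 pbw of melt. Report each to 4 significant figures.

Batch per 500.0 pbw melt:
  TiO2: 93.24 pbw
  BaCO3: 45.64 pbw
  Talc: 242.3 pbw
  Wollastonite: 80.10 pbw
  Dolomitic limestone: 119.1 pbw
Total batch = 580.4 pbw; LOI loss = 80.37 pbw; yield = 86.15%

All internal work holds exact precision at all times — rounding to four significant figures governs every working value as displayed — exactly one rounding is applied to every reported result. Derived quantities are rebuilt from the weighed amounts at 500.0 pbw of glass in exact precision (the five compositions, ignition loss, net glass mass, totals, yield) as they appear in the problem or answer text.
The oxide mass targets at 500.0 pbw melt:
  CaO: 14.96% × 500.0 = 74.80 pbw
  TiO2: 18.46% × 500.0 = 92.30 pbw
  MgO: 20.54% × 500.0 = 102.7 pbw
  SiO2: 38.97% × 500.0 = 194.8 pbw
  BaO: 7.071% × 500.0 = 35.35 pbw
Verifying the oxide balance from the weights as reported, for the quoted basis mass (each sum matches its target mass exact up to rounding of places):
  CaO: 80.10·0.4803 + 119.1·0.3050 = 74.80 pbw (target 74.80 pbw)
  TiO2: 93.24·0.9899 = 92.30 pbw (target 92.30 pbw)
  MgO: 242.3·0.3168 + 119.1·0.2178 = 102.7 pbw (target 102.7 pbw)
  SiO2: 242.3·0.6334 + 80.10·0.5167 = 194.9 pbw (target 194.8 pbw)
  BaO: 45.64·0.7747 = 35.36 pbw (target 35.35 pbw)
Glass mass check: total charge less LOI = 500.0 pbw (targets for the oxides total 500.0 pbw; versus the stated basis of 500.0 pbw — differing by rounding only).
Total batch = Σ batch = 580.4 pbw; ignition loss, Σ(batch × LOI) = 80.37 pbw; glass ÷ batch gives a yield of 86.15%.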